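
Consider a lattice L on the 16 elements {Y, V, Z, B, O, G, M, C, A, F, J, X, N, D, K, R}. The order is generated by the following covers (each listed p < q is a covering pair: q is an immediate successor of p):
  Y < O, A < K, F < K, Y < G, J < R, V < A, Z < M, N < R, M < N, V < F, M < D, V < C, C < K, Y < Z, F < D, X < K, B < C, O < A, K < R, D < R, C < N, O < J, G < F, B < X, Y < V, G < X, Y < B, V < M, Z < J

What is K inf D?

Common lower bounds of {K, D}: F, G, V, Y.
The greatest among these is F.

F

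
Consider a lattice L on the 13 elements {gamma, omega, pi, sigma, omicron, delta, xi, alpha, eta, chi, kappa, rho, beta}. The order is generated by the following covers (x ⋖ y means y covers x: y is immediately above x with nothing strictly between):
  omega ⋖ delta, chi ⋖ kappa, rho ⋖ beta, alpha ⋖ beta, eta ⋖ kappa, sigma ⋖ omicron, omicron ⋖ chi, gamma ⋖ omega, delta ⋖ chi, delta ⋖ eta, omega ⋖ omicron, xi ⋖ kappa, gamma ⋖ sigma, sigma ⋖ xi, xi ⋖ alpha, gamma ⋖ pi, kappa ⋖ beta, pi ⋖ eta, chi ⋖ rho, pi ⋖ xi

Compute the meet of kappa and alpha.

xi

Common lower bounds of {kappa, alpha}: gamma, pi, sigma, xi.
The greatest among these is xi.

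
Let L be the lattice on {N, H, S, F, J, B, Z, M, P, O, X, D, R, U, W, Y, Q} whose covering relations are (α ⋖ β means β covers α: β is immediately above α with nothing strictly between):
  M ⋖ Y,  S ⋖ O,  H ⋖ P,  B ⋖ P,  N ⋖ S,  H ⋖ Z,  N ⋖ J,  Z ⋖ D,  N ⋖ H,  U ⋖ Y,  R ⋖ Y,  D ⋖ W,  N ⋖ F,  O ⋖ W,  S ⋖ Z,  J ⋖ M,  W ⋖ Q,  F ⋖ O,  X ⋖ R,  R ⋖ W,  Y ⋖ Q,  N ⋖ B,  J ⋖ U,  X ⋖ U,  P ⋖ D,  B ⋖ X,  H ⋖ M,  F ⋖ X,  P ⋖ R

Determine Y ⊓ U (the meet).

U

Common lower bounds of {Y, U}: B, F, J, N, U, X.
The greatest among these is U.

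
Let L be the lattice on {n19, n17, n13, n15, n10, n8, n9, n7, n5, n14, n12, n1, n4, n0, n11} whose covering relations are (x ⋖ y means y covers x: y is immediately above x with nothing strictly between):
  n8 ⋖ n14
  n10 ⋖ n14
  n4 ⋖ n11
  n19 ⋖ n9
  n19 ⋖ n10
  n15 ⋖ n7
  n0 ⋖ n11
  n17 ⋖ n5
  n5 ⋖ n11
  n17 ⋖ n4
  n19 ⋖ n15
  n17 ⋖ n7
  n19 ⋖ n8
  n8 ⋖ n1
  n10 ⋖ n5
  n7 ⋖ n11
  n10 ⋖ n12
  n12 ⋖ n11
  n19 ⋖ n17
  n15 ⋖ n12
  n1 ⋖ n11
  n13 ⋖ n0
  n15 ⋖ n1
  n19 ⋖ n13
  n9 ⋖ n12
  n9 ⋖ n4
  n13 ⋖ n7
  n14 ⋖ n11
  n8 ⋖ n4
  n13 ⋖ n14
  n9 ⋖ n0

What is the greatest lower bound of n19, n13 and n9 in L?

n19

Common lower bounds of {n19, n13, n9}: n19.
The greatest among these is n19.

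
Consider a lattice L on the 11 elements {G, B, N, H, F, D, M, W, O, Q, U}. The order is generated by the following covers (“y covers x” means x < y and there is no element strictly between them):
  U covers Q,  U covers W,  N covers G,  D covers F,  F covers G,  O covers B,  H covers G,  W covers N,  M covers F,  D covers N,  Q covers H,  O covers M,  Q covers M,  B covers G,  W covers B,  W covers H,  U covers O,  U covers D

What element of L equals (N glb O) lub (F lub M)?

M

N ∧ O = G
F ∨ M = M
G ∨ M = M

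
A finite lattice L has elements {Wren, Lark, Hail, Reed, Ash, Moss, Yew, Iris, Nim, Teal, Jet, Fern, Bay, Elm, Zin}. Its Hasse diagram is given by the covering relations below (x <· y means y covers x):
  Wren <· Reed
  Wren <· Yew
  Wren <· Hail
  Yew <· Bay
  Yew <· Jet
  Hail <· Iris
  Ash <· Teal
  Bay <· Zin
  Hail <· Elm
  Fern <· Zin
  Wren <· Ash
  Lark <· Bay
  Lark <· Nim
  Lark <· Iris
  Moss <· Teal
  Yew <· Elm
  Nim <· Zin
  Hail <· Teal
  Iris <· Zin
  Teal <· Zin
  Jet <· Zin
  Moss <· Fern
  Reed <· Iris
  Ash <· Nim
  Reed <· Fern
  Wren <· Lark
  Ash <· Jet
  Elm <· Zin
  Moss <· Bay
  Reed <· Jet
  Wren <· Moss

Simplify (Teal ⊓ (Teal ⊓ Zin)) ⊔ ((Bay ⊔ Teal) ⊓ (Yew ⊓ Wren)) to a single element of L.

Teal ∧ Zin = Teal
Teal ∧ Teal = Teal
Bay ∨ Teal = Zin
Yew ∧ Wren = Wren
Zin ∧ Wren = Wren
Teal ∨ Wren = Teal

Teal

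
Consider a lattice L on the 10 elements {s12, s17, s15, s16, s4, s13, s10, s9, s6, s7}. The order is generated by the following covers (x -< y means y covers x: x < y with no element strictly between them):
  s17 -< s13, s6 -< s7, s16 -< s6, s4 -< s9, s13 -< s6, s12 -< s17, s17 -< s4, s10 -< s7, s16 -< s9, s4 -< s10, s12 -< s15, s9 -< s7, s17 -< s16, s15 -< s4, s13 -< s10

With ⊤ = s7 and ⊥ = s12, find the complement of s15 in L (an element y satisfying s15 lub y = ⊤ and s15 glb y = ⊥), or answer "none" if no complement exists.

Need y with s15 ∨ y = s7 and s15 ∧ y = s12.
Checking each element gives: s6.

s6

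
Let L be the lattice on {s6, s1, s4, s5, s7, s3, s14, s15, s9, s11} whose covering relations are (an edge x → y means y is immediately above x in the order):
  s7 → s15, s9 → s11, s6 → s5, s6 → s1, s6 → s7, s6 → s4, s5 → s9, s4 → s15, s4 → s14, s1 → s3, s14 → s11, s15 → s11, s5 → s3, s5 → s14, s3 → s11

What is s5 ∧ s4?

s6

Common lower bounds of {s5, s4}: s6.
The greatest among these is s6.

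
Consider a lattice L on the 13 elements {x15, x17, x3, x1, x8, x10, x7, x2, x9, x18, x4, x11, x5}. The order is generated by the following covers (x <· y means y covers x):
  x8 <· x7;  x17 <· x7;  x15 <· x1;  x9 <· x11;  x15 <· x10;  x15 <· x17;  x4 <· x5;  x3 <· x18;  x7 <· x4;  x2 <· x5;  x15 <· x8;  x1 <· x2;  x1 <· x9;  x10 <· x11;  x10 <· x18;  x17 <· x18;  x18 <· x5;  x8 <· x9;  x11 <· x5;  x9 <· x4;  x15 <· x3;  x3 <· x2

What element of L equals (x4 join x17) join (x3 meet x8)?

x4

x4 ∨ x17 = x4
x3 ∧ x8 = x15
x4 ∨ x15 = x4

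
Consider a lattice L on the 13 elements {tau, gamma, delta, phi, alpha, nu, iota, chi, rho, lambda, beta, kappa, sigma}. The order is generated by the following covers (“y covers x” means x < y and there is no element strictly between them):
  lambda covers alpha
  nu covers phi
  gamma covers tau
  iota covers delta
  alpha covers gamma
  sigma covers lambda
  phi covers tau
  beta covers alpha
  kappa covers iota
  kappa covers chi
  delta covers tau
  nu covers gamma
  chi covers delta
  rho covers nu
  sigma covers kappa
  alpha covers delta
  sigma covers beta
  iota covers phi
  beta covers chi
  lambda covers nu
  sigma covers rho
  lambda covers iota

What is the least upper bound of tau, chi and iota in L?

Common upper bounds of {tau, chi, iota}: kappa, sigma.
The least among these is kappa.

kappa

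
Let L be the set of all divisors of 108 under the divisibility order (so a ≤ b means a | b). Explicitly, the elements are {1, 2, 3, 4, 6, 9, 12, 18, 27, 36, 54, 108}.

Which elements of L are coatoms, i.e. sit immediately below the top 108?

The coatoms are exactly the elements covered by 108: 36, 54.

36, 54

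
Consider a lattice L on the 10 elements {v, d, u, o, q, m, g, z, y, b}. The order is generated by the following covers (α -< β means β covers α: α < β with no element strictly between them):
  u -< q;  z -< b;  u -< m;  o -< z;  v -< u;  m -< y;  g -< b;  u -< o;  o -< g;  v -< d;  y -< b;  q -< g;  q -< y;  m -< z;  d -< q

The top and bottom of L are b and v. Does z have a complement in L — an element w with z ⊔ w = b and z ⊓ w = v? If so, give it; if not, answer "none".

d

Need w with z ∨ w = b and z ∧ w = v.
Checking each element gives: d.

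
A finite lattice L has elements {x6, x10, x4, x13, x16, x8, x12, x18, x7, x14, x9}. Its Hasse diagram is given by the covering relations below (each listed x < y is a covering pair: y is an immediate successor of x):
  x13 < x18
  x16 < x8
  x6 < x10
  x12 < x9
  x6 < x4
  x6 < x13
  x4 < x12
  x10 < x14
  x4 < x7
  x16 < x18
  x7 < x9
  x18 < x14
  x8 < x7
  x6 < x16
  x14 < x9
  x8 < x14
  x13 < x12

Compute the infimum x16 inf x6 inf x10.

Common lower bounds of {x16, x6, x10}: x6.
The greatest among these is x6.

x6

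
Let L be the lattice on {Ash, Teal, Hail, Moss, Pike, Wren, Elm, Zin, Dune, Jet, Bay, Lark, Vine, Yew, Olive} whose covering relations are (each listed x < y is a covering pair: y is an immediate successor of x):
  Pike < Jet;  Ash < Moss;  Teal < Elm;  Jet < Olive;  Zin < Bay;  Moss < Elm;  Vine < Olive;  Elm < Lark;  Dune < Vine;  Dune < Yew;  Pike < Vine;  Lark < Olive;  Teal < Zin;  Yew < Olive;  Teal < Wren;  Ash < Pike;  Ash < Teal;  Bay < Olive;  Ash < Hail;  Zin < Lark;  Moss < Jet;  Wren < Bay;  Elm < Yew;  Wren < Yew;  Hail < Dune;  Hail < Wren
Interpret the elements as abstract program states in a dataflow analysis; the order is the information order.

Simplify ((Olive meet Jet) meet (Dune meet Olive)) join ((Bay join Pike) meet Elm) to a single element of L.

Elm

Olive ∧ Jet = Jet
Dune ∧ Olive = Dune
Jet ∧ Dune = Ash
Bay ∨ Pike = Olive
Olive ∧ Elm = Elm
Ash ∨ Elm = Elm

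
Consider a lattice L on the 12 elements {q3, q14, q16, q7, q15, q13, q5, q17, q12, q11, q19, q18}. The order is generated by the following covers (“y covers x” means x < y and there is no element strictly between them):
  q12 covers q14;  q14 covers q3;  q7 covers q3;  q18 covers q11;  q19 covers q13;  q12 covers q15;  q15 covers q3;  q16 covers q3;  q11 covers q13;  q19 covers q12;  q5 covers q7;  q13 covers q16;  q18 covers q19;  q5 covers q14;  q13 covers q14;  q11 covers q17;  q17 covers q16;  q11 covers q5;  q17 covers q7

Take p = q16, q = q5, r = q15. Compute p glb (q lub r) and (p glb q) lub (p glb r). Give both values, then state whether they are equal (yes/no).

q16; q3; no

q lub r = q18, so p glb (q lub r) = q16 glb q18 = q16.
p glb q = q3 and p glb r = q3, so (p glb q) lub (p glb r) = q3 lub q3 = q3.
Equal: no.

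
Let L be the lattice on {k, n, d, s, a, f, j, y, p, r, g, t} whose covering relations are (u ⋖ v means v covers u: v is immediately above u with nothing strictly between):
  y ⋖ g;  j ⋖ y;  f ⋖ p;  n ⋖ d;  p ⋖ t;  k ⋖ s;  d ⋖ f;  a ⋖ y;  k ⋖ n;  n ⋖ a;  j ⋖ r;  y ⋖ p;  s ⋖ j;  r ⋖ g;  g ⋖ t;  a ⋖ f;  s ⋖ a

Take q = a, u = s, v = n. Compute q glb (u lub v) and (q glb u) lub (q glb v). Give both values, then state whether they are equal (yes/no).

u lub v = a, so q glb (u lub v) = a glb a = a.
q glb u = s and q glb v = n, so (q glb u) lub (q glb v) = s lub n = a.
Equal: yes.

a; a; yes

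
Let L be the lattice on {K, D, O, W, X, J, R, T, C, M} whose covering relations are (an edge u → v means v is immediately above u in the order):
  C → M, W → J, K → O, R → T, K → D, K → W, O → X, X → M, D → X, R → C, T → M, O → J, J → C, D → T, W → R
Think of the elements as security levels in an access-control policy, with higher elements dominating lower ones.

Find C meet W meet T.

Common lower bounds of {C, W, T}: K, W.
The greatest among these is W.

W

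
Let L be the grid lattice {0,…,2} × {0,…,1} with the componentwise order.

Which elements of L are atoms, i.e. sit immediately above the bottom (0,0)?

The atoms are exactly the elements that cover (0,0): (0,1), (1,0).

(0,1), (1,0)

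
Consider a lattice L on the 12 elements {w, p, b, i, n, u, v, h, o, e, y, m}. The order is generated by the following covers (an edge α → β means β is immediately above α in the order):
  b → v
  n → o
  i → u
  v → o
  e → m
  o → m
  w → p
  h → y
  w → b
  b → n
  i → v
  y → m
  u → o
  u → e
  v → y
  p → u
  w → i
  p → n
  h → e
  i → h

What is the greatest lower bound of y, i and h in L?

Common lower bounds of {y, i, h}: i, w.
The greatest among these is i.

i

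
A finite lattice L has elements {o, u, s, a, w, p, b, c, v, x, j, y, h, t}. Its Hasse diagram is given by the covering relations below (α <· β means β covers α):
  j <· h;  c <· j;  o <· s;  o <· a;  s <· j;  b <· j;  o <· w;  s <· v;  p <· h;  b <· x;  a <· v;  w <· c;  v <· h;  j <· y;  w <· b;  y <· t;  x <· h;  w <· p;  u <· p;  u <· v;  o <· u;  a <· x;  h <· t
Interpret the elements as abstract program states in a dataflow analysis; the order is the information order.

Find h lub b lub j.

h

Common upper bounds of {h, b, j}: h, t.
The least among these is h.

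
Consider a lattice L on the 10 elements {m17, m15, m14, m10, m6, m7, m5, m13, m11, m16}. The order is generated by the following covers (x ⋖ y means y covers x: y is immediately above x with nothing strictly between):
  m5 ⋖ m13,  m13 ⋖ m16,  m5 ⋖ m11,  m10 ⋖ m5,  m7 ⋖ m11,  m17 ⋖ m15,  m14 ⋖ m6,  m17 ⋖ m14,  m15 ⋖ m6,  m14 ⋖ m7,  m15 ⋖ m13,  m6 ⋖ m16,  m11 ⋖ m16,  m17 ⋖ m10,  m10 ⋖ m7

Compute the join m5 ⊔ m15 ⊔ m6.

Common upper bounds of {m5, m15, m6}: m16.
The least among these is m16.

m16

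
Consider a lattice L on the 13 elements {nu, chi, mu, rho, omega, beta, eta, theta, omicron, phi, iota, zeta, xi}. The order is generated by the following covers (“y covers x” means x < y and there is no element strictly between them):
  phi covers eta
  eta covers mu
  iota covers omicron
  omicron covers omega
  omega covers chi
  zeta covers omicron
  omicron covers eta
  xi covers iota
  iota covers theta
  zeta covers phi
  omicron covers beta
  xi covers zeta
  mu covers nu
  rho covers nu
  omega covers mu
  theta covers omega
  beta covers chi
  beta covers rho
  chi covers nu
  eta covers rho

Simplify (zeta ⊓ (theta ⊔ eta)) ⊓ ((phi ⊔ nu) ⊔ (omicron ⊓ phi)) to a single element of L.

eta

theta ∨ eta = iota
zeta ∧ iota = omicron
phi ∨ nu = phi
omicron ∧ phi = eta
phi ∨ eta = phi
omicron ∧ phi = eta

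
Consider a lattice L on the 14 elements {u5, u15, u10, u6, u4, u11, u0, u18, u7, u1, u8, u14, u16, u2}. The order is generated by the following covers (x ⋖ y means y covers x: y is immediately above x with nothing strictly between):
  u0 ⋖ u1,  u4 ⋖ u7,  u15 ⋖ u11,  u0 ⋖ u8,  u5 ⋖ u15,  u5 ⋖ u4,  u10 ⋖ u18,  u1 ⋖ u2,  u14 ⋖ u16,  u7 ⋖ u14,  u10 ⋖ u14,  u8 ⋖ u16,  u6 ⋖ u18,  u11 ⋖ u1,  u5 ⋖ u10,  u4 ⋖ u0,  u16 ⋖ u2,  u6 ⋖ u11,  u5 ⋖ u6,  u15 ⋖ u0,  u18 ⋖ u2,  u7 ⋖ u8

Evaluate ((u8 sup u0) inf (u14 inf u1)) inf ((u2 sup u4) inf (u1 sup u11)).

u8 ∨ u0 = u8
u14 ∧ u1 = u4
u8 ∧ u4 = u4
u2 ∨ u4 = u2
u1 ∨ u11 = u1
u2 ∧ u1 = u1
u4 ∧ u1 = u4

u4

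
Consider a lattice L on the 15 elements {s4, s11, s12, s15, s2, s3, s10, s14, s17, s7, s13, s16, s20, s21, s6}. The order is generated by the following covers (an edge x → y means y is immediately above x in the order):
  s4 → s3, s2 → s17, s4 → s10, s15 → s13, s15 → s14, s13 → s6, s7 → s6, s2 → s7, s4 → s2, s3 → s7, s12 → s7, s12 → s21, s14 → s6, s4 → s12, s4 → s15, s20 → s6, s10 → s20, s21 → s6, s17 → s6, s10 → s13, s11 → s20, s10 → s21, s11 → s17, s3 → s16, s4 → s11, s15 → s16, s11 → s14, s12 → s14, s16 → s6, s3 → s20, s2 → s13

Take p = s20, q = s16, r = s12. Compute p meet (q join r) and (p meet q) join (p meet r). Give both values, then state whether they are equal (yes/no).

q join r = s6, so p meet (q join r) = s20 meet s6 = s20.
p meet q = s3 and p meet r = s4, so (p meet q) join (p meet r) = s3 join s4 = s3.
Equal: no.

s20; s3; no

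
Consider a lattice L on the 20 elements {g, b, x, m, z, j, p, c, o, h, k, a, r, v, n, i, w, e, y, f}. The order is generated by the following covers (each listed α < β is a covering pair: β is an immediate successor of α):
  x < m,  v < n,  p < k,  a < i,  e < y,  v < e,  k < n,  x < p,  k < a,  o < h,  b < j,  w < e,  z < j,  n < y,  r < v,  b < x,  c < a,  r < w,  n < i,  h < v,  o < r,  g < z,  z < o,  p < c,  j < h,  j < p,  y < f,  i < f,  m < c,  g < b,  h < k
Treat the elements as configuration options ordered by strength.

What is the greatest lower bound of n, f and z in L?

Common lower bounds of {n, f, z}: g, z.
The greatest among these is z.

z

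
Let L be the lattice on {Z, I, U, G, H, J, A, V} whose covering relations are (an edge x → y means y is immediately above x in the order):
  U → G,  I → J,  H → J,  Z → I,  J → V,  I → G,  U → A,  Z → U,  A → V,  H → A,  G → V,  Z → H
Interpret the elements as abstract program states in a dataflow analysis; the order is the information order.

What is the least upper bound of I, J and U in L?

Common upper bounds of {I, J, U}: V.
The least among these is V.

V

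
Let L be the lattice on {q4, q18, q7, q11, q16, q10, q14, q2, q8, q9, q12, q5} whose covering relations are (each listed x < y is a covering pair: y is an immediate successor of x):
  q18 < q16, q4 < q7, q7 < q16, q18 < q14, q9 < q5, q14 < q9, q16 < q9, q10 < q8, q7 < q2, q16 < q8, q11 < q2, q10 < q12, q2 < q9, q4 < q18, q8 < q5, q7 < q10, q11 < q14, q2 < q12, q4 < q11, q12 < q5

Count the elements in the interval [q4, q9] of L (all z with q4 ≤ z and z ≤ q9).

The interval [q4, q9] = {q11, q14, q16, q18, q2, q4, q7, q9}, which has 8 elements.

8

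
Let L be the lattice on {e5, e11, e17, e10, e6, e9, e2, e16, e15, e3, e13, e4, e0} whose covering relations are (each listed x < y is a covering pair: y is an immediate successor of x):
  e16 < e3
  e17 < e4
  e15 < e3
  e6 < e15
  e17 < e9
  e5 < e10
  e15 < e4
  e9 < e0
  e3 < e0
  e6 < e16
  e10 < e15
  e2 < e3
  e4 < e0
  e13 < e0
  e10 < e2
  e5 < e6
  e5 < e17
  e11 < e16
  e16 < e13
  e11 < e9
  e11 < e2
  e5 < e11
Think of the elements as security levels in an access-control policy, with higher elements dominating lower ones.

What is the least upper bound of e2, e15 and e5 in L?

Common upper bounds of {e2, e15, e5}: e0, e3.
The least among these is e3.

e3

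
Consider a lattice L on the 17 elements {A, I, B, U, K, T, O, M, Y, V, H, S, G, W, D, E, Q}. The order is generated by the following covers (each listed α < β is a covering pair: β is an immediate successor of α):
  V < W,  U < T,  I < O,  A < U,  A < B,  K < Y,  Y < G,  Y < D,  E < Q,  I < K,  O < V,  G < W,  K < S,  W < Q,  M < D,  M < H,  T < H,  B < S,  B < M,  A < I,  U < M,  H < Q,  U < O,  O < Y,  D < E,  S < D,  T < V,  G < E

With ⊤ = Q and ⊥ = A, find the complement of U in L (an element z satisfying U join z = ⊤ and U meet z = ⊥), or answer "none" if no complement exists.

For every candidate z, either U ∨ z ≠ Q or U ∧ z ≠ A; no complement exists.

none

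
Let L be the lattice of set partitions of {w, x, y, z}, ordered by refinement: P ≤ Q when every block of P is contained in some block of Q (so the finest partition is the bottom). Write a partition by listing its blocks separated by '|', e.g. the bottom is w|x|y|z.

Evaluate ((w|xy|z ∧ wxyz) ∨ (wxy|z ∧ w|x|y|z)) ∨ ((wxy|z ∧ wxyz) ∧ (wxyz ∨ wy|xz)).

w|xy|z ∧ wxyz = w|xy|z
wxy|z ∧ w|x|y|z = w|x|y|z
w|xy|z ∨ w|x|y|z = w|xy|z
wxy|z ∧ wxyz = wxy|z
wxyz ∨ wy|xz = wxyz
wxy|z ∧ wxyz = wxy|z
w|xy|z ∨ wxy|z = wxy|z

wxy|z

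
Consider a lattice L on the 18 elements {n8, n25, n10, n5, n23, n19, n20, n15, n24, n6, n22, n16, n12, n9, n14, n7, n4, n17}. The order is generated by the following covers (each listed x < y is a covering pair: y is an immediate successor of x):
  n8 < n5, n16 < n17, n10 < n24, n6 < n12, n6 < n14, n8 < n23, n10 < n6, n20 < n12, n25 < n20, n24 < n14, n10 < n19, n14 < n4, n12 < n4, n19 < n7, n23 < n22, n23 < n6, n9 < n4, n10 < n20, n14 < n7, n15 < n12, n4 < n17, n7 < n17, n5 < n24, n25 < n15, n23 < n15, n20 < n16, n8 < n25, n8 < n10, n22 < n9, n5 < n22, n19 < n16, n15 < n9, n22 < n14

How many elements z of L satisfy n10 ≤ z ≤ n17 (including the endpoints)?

The interval [n10, n17] = {n10, n12, n14, n16, n17, n19, n20, n24, n4, n6, n7}, which has 11 elements.

11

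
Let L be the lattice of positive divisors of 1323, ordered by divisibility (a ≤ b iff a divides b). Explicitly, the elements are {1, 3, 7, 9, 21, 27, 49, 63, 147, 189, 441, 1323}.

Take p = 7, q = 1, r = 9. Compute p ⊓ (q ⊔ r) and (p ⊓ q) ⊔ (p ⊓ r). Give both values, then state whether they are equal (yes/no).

q ⊔ r = 9, so p ⊓ (q ⊔ r) = 7 ⊓ 9 = 1.
p ⊓ q = 1 and p ⊓ r = 1, so (p ⊓ q) ⊔ (p ⊓ r) = 1 ⊔ 1 = 1.
Equal: yes.

1; 1; yes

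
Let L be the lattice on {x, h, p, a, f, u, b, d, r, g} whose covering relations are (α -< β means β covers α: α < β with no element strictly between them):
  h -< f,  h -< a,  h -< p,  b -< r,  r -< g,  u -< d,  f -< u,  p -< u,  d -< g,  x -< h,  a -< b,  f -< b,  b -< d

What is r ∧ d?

Common lower bounds of {r, d}: a, b, f, h, x.
The greatest among these is b.

b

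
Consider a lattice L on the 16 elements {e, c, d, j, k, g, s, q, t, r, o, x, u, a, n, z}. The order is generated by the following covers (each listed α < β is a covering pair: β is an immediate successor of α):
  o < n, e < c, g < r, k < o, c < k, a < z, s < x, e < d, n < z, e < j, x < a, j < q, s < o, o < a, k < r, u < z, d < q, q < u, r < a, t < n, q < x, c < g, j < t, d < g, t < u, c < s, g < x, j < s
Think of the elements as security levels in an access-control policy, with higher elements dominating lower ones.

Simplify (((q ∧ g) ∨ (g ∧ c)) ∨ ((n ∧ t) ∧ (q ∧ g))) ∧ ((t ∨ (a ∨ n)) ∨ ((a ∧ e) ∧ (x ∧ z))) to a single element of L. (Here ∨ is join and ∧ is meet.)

q ∧ g = d
g ∧ c = c
d ∨ c = g
n ∧ t = t
q ∧ g = d
t ∧ d = e
g ∨ e = g
a ∨ n = z
t ∨ z = z
a ∧ e = e
x ∧ z = x
e ∧ x = e
z ∨ e = z
g ∧ z = g

g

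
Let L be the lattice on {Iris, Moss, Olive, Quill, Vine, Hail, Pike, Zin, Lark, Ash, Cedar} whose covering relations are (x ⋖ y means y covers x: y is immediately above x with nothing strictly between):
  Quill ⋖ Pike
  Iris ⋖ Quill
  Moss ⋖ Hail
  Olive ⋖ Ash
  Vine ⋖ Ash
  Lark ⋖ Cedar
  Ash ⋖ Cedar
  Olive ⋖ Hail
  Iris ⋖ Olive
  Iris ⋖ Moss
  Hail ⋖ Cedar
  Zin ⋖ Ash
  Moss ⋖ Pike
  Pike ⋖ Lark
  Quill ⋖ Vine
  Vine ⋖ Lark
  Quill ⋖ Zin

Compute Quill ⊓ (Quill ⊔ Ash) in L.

Quill

Quill ∨ Ash = Ash
Quill ∧ Ash = Quill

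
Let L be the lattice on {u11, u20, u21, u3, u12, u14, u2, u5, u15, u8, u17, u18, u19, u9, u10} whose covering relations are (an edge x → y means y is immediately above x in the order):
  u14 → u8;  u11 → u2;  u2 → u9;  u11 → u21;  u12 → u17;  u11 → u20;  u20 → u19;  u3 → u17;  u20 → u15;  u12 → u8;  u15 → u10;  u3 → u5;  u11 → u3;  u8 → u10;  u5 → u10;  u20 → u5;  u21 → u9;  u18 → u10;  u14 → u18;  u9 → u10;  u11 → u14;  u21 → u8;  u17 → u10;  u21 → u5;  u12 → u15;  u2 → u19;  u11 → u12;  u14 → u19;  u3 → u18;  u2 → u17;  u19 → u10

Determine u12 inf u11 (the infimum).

u11

Common lower bounds of {u12, u11}: u11.
The greatest among these is u11.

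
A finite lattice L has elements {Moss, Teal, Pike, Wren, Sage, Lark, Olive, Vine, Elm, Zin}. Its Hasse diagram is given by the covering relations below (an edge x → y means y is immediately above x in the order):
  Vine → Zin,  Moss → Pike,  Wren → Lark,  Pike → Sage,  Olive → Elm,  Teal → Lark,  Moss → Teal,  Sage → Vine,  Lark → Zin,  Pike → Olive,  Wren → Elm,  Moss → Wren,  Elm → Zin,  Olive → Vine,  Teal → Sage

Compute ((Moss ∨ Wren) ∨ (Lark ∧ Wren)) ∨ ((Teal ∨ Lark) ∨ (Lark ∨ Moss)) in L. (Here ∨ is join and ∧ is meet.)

Moss ∨ Wren = Wren
Lark ∧ Wren = Wren
Wren ∨ Wren = Wren
Teal ∨ Lark = Lark
Lark ∨ Moss = Lark
Lark ∨ Lark = Lark
Wren ∨ Lark = Lark

Lark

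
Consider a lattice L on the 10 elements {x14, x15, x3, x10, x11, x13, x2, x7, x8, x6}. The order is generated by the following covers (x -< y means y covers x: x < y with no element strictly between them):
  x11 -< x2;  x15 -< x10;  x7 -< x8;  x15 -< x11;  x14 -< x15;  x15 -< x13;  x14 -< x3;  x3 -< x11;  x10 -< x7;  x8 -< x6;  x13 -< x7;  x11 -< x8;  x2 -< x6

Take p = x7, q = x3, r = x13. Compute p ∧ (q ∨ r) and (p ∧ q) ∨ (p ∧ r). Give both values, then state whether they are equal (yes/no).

q ∨ r = x8, so p ∧ (q ∨ r) = x7 ∧ x8 = x7.
p ∧ q = x14 and p ∧ r = x13, so (p ∧ q) ∨ (p ∧ r) = x14 ∨ x13 = x13.
Equal: no.

x7; x13; no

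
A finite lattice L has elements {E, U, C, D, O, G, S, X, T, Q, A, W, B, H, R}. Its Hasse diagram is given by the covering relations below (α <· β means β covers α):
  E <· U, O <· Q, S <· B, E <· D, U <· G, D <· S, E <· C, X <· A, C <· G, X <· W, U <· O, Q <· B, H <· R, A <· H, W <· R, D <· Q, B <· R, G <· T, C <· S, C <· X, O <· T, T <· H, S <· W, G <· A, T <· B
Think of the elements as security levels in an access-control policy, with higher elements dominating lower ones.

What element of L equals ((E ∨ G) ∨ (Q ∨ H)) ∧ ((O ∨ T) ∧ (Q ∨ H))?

T

E ∨ G = G
Q ∨ H = R
G ∨ R = R
O ∨ T = T
Q ∨ H = R
T ∧ R = T
R ∧ T = T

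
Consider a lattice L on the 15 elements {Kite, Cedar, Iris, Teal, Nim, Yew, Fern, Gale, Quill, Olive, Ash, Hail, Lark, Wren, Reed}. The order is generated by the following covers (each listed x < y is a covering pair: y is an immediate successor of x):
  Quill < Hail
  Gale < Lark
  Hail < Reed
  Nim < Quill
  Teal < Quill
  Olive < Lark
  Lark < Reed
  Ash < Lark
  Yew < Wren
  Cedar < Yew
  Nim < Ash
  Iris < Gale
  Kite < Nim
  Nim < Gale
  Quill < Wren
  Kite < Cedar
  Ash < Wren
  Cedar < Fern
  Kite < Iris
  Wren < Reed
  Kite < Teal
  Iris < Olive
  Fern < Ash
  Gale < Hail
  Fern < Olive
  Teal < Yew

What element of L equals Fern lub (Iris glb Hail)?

Iris ∧ Hail = Iris
Fern ∨ Iris = Olive

Olive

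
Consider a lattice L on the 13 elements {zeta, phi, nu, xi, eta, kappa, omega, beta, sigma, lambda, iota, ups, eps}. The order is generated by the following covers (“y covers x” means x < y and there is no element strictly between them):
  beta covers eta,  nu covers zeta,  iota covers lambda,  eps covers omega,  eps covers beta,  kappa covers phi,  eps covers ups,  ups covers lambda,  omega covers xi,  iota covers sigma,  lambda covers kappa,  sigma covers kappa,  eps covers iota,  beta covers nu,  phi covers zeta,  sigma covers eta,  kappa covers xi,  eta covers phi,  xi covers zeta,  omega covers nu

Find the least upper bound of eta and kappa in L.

sigma

Common upper bounds of {eta, kappa}: eps, iota, sigma.
The least among these is sigma.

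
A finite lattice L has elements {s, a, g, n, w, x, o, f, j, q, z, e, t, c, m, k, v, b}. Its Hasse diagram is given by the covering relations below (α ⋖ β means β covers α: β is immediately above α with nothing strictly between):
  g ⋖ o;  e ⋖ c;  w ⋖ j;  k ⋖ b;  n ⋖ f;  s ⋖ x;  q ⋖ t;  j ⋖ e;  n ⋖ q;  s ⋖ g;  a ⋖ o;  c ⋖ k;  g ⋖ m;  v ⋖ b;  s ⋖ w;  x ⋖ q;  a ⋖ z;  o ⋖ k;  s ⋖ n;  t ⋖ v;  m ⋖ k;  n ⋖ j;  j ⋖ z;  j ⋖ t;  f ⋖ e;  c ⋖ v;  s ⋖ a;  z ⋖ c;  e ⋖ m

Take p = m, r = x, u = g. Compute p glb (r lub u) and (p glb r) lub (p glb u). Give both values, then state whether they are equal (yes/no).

r lub u = b, so p glb (r lub u) = m glb b = m.
p glb r = s and p glb u = g, so (p glb r) lub (p glb u) = s lub g = g.
Equal: no.

m; g; no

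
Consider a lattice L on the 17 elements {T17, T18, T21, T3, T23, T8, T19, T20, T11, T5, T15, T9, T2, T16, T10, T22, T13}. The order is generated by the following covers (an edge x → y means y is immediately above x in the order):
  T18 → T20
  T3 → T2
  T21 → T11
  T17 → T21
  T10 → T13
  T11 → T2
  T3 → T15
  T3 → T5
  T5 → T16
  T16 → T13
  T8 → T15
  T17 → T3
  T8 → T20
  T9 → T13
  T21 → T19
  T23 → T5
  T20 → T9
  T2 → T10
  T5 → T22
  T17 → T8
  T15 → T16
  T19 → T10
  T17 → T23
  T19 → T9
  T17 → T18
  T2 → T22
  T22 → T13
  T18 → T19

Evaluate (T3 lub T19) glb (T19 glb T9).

T3 ∨ T19 = T10
T19 ∧ T9 = T19
T10 ∧ T19 = T19

T19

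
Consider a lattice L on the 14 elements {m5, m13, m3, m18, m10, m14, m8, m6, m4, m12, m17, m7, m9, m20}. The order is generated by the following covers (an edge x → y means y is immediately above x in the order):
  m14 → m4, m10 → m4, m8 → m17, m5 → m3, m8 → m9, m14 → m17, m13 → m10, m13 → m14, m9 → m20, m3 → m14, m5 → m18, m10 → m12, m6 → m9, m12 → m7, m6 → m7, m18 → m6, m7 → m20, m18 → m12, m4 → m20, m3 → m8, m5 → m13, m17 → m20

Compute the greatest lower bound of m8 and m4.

m3

Common lower bounds of {m8, m4}: m3, m5.
The greatest among these is m3.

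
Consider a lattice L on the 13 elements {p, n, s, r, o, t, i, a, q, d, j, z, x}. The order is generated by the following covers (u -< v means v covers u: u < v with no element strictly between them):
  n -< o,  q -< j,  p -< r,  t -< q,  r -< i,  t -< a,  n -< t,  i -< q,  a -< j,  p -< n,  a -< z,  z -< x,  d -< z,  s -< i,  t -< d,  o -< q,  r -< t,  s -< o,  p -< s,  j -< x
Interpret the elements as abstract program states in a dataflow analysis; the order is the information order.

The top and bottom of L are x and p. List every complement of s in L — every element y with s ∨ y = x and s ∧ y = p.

Need y with s ∨ y = x and s ∧ y = p.
Checking each element gives: d, z.

d, z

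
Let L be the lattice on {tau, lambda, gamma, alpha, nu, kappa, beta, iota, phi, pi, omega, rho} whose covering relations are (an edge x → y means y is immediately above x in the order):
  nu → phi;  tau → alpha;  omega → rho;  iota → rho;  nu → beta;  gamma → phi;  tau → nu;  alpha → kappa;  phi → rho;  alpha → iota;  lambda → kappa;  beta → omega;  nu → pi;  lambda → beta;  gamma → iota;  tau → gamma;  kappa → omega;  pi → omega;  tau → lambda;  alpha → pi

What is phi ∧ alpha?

Common lower bounds of {phi, alpha}: tau.
The greatest among these is tau.

tau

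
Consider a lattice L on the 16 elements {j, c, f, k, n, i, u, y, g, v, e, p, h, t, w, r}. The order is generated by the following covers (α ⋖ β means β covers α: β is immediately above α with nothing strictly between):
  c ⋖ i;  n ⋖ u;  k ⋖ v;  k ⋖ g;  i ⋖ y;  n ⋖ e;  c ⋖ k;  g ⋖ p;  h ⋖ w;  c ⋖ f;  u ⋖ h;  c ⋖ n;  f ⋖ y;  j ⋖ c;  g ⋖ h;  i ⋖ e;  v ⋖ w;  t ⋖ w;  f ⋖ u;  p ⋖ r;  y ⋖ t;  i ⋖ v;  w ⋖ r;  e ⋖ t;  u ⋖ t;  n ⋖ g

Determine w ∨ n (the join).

w

Common upper bounds of {w, n}: r, w.
The least among these is w.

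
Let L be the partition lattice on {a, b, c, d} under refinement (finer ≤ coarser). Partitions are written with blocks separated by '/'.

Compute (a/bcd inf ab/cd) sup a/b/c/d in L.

a/bcd ∧ ab/cd = a/b/cd
a/b/cd ∨ a/b/c/d = a/b/cd

a/b/cd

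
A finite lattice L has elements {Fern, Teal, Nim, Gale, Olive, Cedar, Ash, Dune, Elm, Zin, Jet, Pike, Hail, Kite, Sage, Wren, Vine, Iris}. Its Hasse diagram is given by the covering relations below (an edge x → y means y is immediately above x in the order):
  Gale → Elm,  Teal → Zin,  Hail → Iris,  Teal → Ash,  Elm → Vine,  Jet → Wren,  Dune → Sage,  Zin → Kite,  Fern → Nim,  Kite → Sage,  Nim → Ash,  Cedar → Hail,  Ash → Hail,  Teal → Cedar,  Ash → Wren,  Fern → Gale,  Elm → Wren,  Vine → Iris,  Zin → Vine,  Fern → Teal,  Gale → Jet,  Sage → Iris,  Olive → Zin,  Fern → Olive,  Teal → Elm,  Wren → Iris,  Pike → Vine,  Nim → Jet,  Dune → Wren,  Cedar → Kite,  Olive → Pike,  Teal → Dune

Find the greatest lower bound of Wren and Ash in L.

Common lower bounds of {Wren, Ash}: Ash, Fern, Nim, Teal.
The greatest among these is Ash.

Ash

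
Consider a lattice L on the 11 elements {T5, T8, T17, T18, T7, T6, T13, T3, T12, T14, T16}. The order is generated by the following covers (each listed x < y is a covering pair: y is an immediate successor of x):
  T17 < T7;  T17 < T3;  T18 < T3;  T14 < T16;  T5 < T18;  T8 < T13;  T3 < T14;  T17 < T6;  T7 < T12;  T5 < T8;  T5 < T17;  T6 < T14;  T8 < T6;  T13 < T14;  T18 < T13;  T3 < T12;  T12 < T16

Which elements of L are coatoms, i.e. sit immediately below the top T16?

The coatoms are exactly the elements covered by T16: T12, T14.

T12, T14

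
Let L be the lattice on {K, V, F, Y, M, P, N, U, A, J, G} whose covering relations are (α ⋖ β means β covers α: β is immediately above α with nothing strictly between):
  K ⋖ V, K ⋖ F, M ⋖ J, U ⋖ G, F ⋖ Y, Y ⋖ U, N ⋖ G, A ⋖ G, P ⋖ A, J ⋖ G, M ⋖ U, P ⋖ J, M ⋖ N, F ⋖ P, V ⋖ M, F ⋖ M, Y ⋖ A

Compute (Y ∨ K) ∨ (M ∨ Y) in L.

U

Y ∨ K = Y
M ∨ Y = U
Y ∨ U = U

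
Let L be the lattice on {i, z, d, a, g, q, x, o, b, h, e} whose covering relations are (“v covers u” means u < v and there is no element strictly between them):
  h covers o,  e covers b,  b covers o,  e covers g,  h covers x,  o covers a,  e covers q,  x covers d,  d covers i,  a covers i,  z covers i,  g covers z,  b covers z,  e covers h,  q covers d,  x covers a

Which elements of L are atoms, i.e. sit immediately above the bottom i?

The atoms are exactly the elements that cover i: a, d, z.

a, d, z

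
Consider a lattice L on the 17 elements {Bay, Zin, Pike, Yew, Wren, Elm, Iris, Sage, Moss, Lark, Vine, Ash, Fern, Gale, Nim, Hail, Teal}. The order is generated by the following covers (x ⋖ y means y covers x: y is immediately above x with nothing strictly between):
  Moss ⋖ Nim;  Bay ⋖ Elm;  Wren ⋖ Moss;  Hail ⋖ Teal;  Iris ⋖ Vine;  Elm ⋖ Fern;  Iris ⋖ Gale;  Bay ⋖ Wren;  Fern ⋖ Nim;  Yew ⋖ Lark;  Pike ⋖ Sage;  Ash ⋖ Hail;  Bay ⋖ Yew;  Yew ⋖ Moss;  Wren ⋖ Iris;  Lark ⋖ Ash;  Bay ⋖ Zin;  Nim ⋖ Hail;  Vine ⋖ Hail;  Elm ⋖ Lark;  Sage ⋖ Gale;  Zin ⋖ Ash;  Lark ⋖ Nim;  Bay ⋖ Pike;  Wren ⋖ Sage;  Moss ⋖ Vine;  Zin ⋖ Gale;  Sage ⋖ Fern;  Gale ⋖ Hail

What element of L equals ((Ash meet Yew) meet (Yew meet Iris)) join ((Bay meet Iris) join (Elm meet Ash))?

Elm

Ash ∧ Yew = Yew
Yew ∧ Iris = Bay
Yew ∧ Bay = Bay
Bay ∧ Iris = Bay
Elm ∧ Ash = Elm
Bay ∨ Elm = Elm
Bay ∨ Elm = Elm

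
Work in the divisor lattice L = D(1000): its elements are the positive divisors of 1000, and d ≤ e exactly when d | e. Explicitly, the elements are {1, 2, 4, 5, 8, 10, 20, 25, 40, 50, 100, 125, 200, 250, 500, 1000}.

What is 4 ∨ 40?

40

In the divisibility order, the join is the least common multiple: lcm(4, 40) = 40.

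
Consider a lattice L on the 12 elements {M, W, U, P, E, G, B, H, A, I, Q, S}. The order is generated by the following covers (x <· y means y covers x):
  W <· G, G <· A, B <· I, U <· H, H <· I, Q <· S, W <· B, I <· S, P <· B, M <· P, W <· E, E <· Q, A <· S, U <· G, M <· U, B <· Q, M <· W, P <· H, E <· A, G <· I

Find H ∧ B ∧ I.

Common lower bounds of {H, B, I}: M, P.
The greatest among these is P.

P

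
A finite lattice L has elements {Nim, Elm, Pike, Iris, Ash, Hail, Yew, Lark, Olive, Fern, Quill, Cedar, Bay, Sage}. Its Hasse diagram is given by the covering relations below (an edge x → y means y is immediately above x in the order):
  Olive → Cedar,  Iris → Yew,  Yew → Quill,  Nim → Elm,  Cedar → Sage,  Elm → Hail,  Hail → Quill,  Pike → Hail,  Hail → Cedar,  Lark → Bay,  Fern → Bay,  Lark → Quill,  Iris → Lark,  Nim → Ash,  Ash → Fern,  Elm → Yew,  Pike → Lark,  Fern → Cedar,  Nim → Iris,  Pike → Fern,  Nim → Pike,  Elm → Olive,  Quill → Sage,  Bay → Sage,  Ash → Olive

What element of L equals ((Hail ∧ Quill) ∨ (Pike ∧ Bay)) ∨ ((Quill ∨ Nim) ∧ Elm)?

Hail

Hail ∧ Quill = Hail
Pike ∧ Bay = Pike
Hail ∨ Pike = Hail
Quill ∨ Nim = Quill
Quill ∧ Elm = Elm
Hail ∨ Elm = Hail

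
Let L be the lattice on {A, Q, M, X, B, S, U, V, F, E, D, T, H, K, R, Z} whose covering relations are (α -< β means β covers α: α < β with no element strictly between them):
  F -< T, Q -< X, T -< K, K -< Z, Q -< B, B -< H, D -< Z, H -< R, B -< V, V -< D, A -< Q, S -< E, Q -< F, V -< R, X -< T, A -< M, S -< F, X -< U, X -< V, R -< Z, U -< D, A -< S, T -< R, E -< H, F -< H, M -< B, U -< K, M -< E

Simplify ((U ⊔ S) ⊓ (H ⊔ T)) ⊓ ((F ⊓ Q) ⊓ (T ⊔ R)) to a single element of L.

U ∨ S = K
H ∨ T = R
K ∧ R = T
F ∧ Q = Q
T ∨ R = R
Q ∧ R = Q
T ∧ Q = Q

Q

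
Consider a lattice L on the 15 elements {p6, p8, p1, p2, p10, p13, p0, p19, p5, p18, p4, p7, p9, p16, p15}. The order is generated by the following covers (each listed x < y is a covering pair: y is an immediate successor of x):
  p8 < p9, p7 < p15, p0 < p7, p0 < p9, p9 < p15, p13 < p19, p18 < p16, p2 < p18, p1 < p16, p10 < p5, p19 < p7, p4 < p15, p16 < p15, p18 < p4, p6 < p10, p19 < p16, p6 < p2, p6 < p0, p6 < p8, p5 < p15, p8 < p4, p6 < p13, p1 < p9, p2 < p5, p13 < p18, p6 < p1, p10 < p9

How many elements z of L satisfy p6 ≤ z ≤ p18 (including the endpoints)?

The interval [p6, p18] = {p13, p18, p2, p6}, which has 4 elements.

4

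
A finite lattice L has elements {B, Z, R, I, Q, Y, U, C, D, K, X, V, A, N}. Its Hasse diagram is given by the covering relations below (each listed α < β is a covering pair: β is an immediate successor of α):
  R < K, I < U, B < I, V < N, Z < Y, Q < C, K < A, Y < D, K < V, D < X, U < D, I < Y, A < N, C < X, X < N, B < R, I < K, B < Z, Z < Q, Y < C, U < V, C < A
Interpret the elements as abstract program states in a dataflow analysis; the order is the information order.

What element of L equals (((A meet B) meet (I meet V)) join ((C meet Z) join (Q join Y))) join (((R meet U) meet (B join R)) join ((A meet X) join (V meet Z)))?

C

A ∧ B = B
I ∧ V = I
B ∧ I = B
C ∧ Z = Z
Q ∨ Y = C
Z ∨ C = C
B ∨ C = C
R ∧ U = B
B ∨ R = R
B ∧ R = B
A ∧ X = C
V ∧ Z = B
C ∨ B = C
B ∨ C = C
C ∨ C = C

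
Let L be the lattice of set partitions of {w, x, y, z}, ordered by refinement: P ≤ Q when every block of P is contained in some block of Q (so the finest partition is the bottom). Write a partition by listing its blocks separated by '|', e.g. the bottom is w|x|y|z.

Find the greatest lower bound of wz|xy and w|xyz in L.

w|xy|z

The meet (common refinement) of wz|xy and w|xyz intersects blocks pairwise, giving w|xy|z.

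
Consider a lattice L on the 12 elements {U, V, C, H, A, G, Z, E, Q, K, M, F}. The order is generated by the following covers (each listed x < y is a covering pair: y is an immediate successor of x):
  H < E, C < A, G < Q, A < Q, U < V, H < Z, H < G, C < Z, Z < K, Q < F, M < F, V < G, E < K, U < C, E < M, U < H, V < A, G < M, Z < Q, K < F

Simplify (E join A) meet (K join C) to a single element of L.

K

E ∨ A = F
K ∨ C = K
F ∧ K = K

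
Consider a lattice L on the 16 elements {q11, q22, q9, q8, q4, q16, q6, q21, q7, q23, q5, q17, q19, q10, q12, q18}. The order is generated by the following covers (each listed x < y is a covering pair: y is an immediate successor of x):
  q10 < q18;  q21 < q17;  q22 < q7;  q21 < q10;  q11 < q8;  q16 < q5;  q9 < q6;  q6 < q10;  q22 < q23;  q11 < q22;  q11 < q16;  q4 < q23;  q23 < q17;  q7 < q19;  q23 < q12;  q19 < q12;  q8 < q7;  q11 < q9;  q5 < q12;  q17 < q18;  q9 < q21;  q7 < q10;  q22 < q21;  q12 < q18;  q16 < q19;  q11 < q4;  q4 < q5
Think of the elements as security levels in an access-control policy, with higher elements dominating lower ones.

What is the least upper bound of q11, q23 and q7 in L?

q12

Common upper bounds of {q11, q23, q7}: q12, q18.
The least among these is q12.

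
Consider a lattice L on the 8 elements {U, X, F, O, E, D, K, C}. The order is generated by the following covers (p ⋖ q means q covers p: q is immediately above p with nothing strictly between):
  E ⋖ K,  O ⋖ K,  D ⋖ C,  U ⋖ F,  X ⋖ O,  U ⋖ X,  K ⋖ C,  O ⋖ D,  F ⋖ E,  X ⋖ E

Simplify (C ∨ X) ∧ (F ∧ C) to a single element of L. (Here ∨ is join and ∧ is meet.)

F

C ∨ X = C
F ∧ C = F
C ∧ F = F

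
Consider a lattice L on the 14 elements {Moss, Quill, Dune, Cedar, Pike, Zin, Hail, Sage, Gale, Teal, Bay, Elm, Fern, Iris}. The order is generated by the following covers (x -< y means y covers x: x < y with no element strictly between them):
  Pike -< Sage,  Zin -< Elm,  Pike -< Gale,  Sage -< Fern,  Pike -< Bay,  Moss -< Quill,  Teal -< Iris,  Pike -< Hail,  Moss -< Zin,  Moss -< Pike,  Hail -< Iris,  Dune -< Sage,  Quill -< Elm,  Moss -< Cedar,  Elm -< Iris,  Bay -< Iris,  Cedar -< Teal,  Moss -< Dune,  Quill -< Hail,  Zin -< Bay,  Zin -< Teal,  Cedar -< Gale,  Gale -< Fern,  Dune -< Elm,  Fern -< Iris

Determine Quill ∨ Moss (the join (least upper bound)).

Quill

Common upper bounds of {Quill, Moss}: Elm, Hail, Iris, Quill.
The least among these is Quill.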